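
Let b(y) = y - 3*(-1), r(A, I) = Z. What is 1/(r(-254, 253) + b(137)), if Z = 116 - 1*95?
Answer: 1/161 ≈ 0.0062112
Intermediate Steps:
Z = 21 (Z = 116 - 95 = 21)
r(A, I) = 21
b(y) = 3 + y (b(y) = y + 3 = 3 + y)
1/(r(-254, 253) + b(137)) = 1/(21 + (3 + 137)) = 1/(21 + 140) = 1/161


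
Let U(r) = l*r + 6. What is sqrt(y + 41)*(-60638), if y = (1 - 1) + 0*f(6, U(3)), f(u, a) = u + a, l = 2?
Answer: -60638*sqrt(41) ≈ -3.8827e+5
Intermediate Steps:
U(r) = 6 + 2*r (U(r) = 2*r + 6 = 6 + 2*r)
f(u, a) = a + u
y = 0 (y = (1 - 1) + 0*((6 + 2*3) + 6) = 0 + 0*((6 + 6) + 6) = 0 + 0*(12 + 6) = 0 + 0*18 = 0 + 0 = 0)
sqrt(y + 41)*(-60638) = sqrt(0 + 41)*(-60638) = sqrt(41)*(-60638) = -60638*sqrt(41)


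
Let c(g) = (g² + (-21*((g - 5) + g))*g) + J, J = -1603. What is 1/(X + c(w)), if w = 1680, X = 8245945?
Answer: -1/107297658 ≈ -9.3199e-9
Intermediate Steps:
c(g) = -1603 + g² + g*(105 - 42*g) (c(g) = (g² + (-21*((g - 5) + g))*g) - 1603 = (g² + (-21*((-5 + g) + g))*g) - 1603 = (g² + (-21*(-5 + 2*g))*g) - 1603 = (g² + (105 - 42*g)*g) - 1603 = (g² + g*(105 - 42*g)) - 1603 = -1603 + g² + g*(105 - 42*g))
1/(X + c(w)) = 1/(8245945 + (-1603 - 41*1680² + 105*1680)) = 1/(8245945 + (-1603 - 41*2822400 + 176400)) = 1/(8245945 + (-1603 - 115718400 + 176400)) = 1/(8245945 - 115543603) = 1/(-107297658) = -1/107297658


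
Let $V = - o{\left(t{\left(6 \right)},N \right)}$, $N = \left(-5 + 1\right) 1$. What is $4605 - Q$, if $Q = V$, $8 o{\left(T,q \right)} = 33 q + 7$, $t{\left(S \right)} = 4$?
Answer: $\frac{36715}{8} \approx 4589.4$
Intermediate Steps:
$N = -4$ ($N = \left(-4\right) 1 = -4$)
$o{\left(T,q \right)} = \frac{7}{8} + \frac{33 q}{8}$ ($o{\left(T,q \right)} = \frac{33 q + 7}{8} = \frac{7 + 33 q}{8} = \frac{7}{8} + \frac{33 q}{8}$)
$V = \frac{125}{8}$ ($V = - (\frac{7}{8} + \frac{33}{8} \left(-4\right)) = - (\frac{7}{8} - \frac{33}{2}) = \left(-1\right) \left(- \frac{125}{8}\right) = \frac{125}{8} \approx 15.625$)
$Q = \frac{125}{8} \approx 15.625$
$4605 - Q = 4605 - \frac{125}{8} = \frac{36715}{8}$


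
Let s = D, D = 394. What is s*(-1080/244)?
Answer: -106380/61 ≈ -1743.9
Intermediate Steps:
s = 394
s*(-1080/244) = 394*(-1080/244) = 394*(-1080*1/244) = 394*(-270/61) = -106380/61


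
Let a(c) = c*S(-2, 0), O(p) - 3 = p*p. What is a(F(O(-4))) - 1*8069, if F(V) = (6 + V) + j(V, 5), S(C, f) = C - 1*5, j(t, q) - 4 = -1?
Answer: -8265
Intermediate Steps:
j(t, q) = 3 (j(t, q) = 4 - 1 = 3)
S(C, f) = -5 + C (S(C, f) = C - 5 = -5 + C)
O(p) = 3 + p² (O(p) = 3 + p*p = 3 + p²)
F(V) = 9 + V (F(V) = (6 + V) + 3 = 9 + V)
a(c) = -7*c (a(c) = c*(-5 - 2) = c*(-7) = -7*c)
a(F(O(-4))) - 1*8069 = -7*(9 + (3 + (-4)²)) - 1*8069 = -7*(9 + (3 + 16)) - 8069 = -7*(9 + 19) - 8069 = -7*28 - 8069 = -196 - 8069 = -8265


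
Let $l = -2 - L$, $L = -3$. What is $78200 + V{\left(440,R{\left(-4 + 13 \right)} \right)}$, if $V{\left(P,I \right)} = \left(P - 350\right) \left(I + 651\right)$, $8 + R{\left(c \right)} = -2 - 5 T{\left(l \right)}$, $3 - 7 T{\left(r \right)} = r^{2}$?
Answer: $\frac{950330}{7} \approx 1.3576 \cdot 10^{5}$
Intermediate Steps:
$l = 1$ ($l = -2 - -3 = -2 + 3 = 1$)
$T{\left(r \right)} = \frac{3}{7} - \frac{r^{2}}{7}$
$R{\left(c \right)} = - \frac{80}{7}$ ($R{\left(c \right)} = -8 - \left(2 + 5 \left(\frac{3}{7} - \frac{1^{2}}{7}\right)\right) = -8 - \left(2 + 5 \left(\frac{3}{7} - \frac{1}{7}\right)\right) = -8 - \frac{24}{7} = - \frac{80}{7}$)
$V{\left(P,I \right)} = \left(-350 + P\right) \left(651 + I\right)$
$78200 + V{\left(440,R{\left(-4 + 13 \right)} \right)} = 78200 - - \frac{402930}{7} = 78200 + \left(-227850 + 4000 + 286440 - \frac{35200}{7}\right) = 78200 + \frac{402930}{7} = \frac{950330}{7}$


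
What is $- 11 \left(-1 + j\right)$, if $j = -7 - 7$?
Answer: $165$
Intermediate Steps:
$j = -14$ ($j = -7 - 7 = -14$)
$- 11 \left(-1 + j\right) = - 11 \left(-1 - 14\right) = \left(-11\right) \left(-15\right) = 165$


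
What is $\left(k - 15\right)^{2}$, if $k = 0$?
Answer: $225$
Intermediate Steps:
$\left(k - 15\right)^{2} = \left(0 - 15\right)^{2} = \left(-15\right)^{2} = 225$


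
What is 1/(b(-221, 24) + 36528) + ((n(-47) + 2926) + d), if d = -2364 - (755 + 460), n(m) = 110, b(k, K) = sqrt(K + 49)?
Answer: -724521991545/1334294711 - sqrt(73)/1334294711 ≈ -543.00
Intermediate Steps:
b(k, K) = sqrt(49 + K)
d = -3579 (d = -2364 - 1*1215 = -2364 - 1215 = -3579)
1/(b(-221, 24) + 36528) + ((n(-47) + 2926) + d) = 1/(sqrt(49 + 24) + 36528) + ((110 + 2926) - 3579) = 1/(sqrt(73) + 36528) + (3036 - 3579) = 1/(36528 + sqrt(73)) - 543 = -543 + 1/(36528 + sqrt(73))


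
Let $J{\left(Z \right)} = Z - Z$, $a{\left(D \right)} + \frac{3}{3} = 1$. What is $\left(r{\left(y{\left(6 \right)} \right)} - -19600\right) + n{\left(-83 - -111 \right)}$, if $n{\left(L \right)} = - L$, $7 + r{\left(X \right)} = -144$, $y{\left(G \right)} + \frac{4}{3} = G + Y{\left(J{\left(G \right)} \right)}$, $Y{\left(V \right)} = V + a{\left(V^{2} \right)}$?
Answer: $19421$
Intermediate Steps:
$a{\left(D \right)} = 0$ ($a{\left(D \right)} = -1 + 1 = 0$)
$J{\left(Z \right)} = 0$
$Y{\left(V \right)} = V$ ($Y{\left(V \right)} = V + 0 = V$)
$y{\left(G \right)} = - \frac{4}{3} + G$ ($y{\left(G \right)} = - \frac{4}{3} + \left(G + 0\right) = - \frac{4}{3} + G$)
$r{\left(X \right)} = -151$ ($r{\left(X \right)} = -7 - 144 = -151$)
$\left(r{\left(y{\left(6 \right)} \right)} - -19600\right) + n{\left(-83 - -111 \right)} = \left(-151 - -19600\right) - \left(-83 - -111\right) = \left(-151 + 19600\right) - \left(-83 + 111\right) = 19449 - 28 = 19421$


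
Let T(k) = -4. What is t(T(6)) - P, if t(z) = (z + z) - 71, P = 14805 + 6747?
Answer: -21631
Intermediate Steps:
P = 21552
t(z) = -71 + 2*z (t(z) = 2*z - 71 = -71 + 2*z)
t(T(6)) - P = (-71 + 2*(-4)) - 1*21552 = (-71 - 8) - 21552 = -79 - 21552 = -21631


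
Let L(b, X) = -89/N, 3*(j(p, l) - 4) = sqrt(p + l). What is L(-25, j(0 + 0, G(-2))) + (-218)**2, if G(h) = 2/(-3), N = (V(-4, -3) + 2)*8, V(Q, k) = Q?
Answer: 760473/16 ≈ 47530.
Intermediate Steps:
N = -16 (N = (-4 + 2)*8 = -2*8 = -16)
G(h) = -2/3 (G(h) = 2*(-1/3) = -2/3)
j(p, l) = 4 + sqrt(l + p)/3 (j(p, l) = 4 + sqrt(p + l)/3 = 4 + sqrt(l + p)/3)
L(b, X) = 89/16 (L(b, X) = -89/(-16) = -89*(-1/16) = 89/16)
L(-25, j(0 + 0, G(-2))) + (-218)**2 = 89/16 + (-218)**2 = 89/16 + 47524 = 760473/16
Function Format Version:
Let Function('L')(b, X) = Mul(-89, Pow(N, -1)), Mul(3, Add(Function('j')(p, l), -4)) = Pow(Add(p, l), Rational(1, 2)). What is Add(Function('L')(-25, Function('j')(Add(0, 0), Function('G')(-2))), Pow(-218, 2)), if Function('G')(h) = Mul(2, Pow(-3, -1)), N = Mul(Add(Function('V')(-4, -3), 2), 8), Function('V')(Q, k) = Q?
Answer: Rational(760473, 16) ≈ 47530.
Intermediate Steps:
N = -16 (N = Mul(Add(-4, 2), 8) = Mul(-2, 8) = -16)
Function('G')(h) = Rational(-2, 3) (Function('G')(h) = Mul(2, Rational(-1, 3)) = Rational(-2, 3))
Function('j')(p, l) = Add(4, Mul(Rational(1, 3), Pow(Add(l, p), Rational(1, 2)))) (Function('j')(p, l) = Add(4, Mul(Rational(1, 3), Pow(Add(p, l), Rational(1, 2)))) = Add(4, Mul(Rational(1, 3), Pow(Add(l, p), Rational(1, 2)))))
Function('L')(b, X) = Rational(89, 16) (Function('L')(b, X) = Mul(-89, Pow(-16, -1)) = Mul(-89, Rational(-1, 16)) = Rational(89, 16))
Add(Function('L')(-25, Function('j')(Add(0, 0), Function('G')(-2))), Pow(-218, 2)) = Add(Rational(89, 16), Pow(-218, 2)) = Add(Rational(89, 16), 47524) = Rational(760473, 16)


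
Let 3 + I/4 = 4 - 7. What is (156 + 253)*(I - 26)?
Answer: -20450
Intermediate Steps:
I = -24 (I = -12 + 4*(4 - 7) = -12 + 4*(-3) = -12 - 12 = -24)
(156 + 253)*(I - 26) = (156 + 253)*(-24 - 26) = 409*(-50) = -20450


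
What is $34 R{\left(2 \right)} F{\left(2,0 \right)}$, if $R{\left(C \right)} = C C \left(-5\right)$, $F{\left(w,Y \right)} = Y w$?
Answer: $0$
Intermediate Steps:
$R{\left(C \right)} = - 5 C^{2}$ ($R{\left(C \right)} = C \left(- 5 C\right) = - 5 C^{2}$)
$34 R{\left(2 \right)} F{\left(2,0 \right)} = 34 \left(- 5 \cdot 2^{2}\right) 0 \cdot 2 = 34 \left(\left(-5\right) 4\right) 0 = 34 \left(-20\right) 0 = \left(-680\right) 0 = 0$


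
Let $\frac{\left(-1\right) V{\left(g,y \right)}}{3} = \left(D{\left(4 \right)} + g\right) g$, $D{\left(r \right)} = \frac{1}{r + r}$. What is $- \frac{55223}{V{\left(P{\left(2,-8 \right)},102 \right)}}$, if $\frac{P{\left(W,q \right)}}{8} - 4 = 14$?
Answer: $\frac{55223}{62262} \approx 0.88695$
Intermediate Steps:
$P{\left(W,q \right)} = 144$ ($P{\left(W,q \right)} = 32 + 8 \cdot 14 = 32 + 112 = 144$)
$D{\left(r \right)} = \frac{1}{2 r}$
$V{\left(g,y \right)} = - 3 g \left(\frac{1}{8} + g\right)$ ($V{\left(g,y \right)} = - 3 \left(\frac{1}{2 \cdot 4} + g\right) g = - 3 \left(\frac{1}{2} \cdot \frac{1}{4} + g\right) g = - 3 \left(\frac{1}{8} + g\right) g = - 3 g \left(\frac{1}{8} + g\right)$)
$- \frac{55223}{V{\left(P{\left(2,-8 \right)},102 \right)}} = - \frac{55223}{\left(- \frac{3}{8}\right) 144 \left(1 + 8 \cdot 144\right)} = - \frac{55223}{\left(- \frac{3}{8}\right) 144 \left(1 + 1152\right)} = - \frac{55223}{\left(- \frac{3}{8}\right) 144 \cdot 1153} = - \frac{55223}{-62262} = \left(-55223\right) \left(- \frac{1}{62262}\right) = \frac{55223}{62262}$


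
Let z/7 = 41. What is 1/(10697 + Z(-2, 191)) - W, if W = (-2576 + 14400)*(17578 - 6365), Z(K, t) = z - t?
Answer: -1430963052015/10793 ≈ -1.3258e+8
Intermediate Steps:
z = 287 (z = 7*41 = 287)
Z(K, t) = 287 - t
W = 132582512 (W = 11824*11213 = 132582512)
1/(10697 + Z(-2, 191)) - W = 1/(10697 + (287 - 1*191)) - 1*132582512 = 1/(10697 + (287 - 191)) - 132582512 = 1/(10697 + 96) - 132582512 = 1/10793 - 132582512 = -1430963052015/10793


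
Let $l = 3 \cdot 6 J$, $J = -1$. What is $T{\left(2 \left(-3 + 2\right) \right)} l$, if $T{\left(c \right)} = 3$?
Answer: $-54$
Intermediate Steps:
$l = -18$ ($l = 3 \cdot 6 \left(-1\right) = 18 \left(-1\right) = -18$)
$T{\left(2 \left(-3 + 2\right) \right)} l = 3 \left(-18\right) = -54$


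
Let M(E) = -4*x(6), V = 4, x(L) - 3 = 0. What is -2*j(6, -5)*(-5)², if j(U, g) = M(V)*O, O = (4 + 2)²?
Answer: 21600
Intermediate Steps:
O = 36 (O = 6² = 36)
x(L) = 3 (x(L) = 3 + 0 = 3)
M(E) = -12 (M(E) = -4*3 = -12)
j(U, g) = -432 (j(U, g) = -12*36 = -432)
-2*j(6, -5)*(-5)² = -2*(-432)*(-5)² = 864*25 = 21600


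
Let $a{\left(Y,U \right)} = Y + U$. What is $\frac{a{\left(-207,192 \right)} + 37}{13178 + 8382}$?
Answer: $\frac{1}{980} \approx 0.0010204$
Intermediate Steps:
$a{\left(Y,U \right)} = U + Y$
$\frac{a{\left(-207,192 \right)} + 37}{13178 + 8382} = \frac{\left(192 - 207\right) + 37}{13178 + 8382} = \frac{-15 + 37}{21560} = 22 \cdot \frac{1}{21560} = \frac{1}{980}$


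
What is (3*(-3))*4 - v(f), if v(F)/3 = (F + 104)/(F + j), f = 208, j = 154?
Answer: -6984/181 ≈ -38.586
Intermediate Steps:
v(F) = 3*(104 + F)/(154 + F) (v(F) = 3*((F + 104)/(F + 154)) = 3*((104 + F)/(154 + F)) = 3*(104 + F)/(154 + F))
(3*(-3))*4 - v(f) = (3*(-3))*4 - 3*(104 + 208)/(154 + 208) = -9*4 - 3*312/362 = -36 - 3*312/362 = -36 - 1*468/181 = -36 - 468/181 = -6984/181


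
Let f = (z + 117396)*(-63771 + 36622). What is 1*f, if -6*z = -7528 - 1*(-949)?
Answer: -6433905765/2 ≈ -3.2170e+9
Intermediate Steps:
z = 2193/2 (z = -(-7528 - 1*(-949))/6 = -(-7528 + 949)/6 = -1/6*(-6579) = 2193/2 ≈ 1096.5)
f = -6433905765/2 (f = (2193/2 + 117396)*(-63771 + 36622) = (236985/2)*(-27149) = -6433905765/2 ≈ -3.2170e+9)
1*f = 1*(-6433905765/2) = -6433905765/2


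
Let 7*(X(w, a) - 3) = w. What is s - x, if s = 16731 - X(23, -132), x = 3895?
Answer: 89808/7 ≈ 12830.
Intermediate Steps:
X(w, a) = 3 + w/7
s = 117073/7 (s = 16731 - (3 + (⅐)*23) = 16731 - (3 + 23/7) = 16731 - 1*44/7 = 16731 - 44/7 = 117073/7 ≈ 16725.)
s - x = 117073/7 - 1*3895 = 117073/7 - 3895 = 89808/7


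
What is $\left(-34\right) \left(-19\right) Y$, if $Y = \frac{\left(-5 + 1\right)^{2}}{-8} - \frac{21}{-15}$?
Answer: $- \frac{1938}{5} \approx -387.6$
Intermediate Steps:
$Y = - \frac{3}{5}$ ($Y = \left(-4\right)^{2} \left(- \frac{1}{8}\right) - - \frac{7}{5} = 16 \left(- \frac{1}{8}\right) + \frac{7}{5} = -2 + \frac{7}{5} = - \frac{3}{5} \approx -0.6$)
$\left(-34\right) \left(-19\right) Y = \left(-34\right) \left(-19\right) \left(- \frac{3}{5}\right) = 646 \left(- \frac{3}{5}\right) = - \frac{1938}{5}$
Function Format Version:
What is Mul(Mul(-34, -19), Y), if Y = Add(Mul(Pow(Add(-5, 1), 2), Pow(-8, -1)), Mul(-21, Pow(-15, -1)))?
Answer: Rational(-1938, 5) ≈ -387.60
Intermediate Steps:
Y = Rational(-3, 5) (Y = Add(Mul(Pow(-4, 2), Rational(-1, 8)), Mul(-21, Rational(-1, 15))) = Add(Mul(16, Rational(-1, 8)), Rational(7, 5)) = Add(-2, Rational(7, 5)) = Rational(-3, 5) ≈ -0.60000)
Mul(Mul(-34, -19), Y) = Mul(Mul(-34, -19), Rational(-3, 5)) = Mul(646, Rational(-3, 5)) = Rational(-1938, 5)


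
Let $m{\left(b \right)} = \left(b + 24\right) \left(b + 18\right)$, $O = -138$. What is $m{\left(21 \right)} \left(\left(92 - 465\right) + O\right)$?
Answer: $-896805$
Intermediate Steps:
$m{\left(b \right)} = \left(18 + b\right) \left(24 + b\right)$ ($m{\left(b \right)} = \left(24 + b\right) \left(18 + b\right) = \left(18 + b\right) \left(24 + b\right)$)
$m{\left(21 \right)} \left(\left(92 - 465\right) + O\right) = \left(432 + 21^{2} + 42 \cdot 21\right) \left(\left(92 - 465\right) - 138\right) = \left(432 + 441 + 882\right) \left(\left(92 - 465\right) - 138\right) = 1755 \left(-373 - 138\right) = 1755 \left(-511\right) = -896805$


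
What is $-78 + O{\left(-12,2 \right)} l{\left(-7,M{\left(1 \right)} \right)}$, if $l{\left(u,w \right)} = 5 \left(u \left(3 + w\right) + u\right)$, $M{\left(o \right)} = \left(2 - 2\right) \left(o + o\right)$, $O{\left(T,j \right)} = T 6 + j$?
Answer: $9722$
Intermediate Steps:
$O{\left(T,j \right)} = j + 6 T$ ($O{\left(T,j \right)} = 6 T + j = j + 6 T$)
$M{\left(o \right)} = 0$ ($M{\left(o \right)} = 0 \cdot 2 o = 0$)
$l{\left(u,w \right)} = 5 u + 5 u \left(3 + w\right)$ ($l{\left(u,w \right)} = 5 \left(u + u \left(3 + w\right)\right) = 5 u + 5 u \left(3 + w\right)$)
$-78 + O{\left(-12,2 \right)} l{\left(-7,M{\left(1 \right)} \right)} = -78 + \left(2 + 6 \left(-12\right)\right) 5 \left(-7\right) \left(4 + 0\right) = -78 + \left(2 - 72\right) 5 \left(-7\right) 4 = -78 - -9800 = -78 + 9800 = 9722$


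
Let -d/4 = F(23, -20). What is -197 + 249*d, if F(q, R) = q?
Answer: -23105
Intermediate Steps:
d = -92 (d = -4*23 = -92)
-197 + 249*d = -197 + 249*(-92) = -197 - 22908 = -23105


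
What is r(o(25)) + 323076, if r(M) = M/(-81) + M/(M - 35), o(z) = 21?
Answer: 17446009/54 ≈ 3.2307e+5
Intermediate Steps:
r(M) = -M/81 + M/(-35 + M) (r(M) = M*(-1/81) + M/(-35 + M) = -M/81 + M/(-35 + M))
r(o(25)) + 323076 = (1/81)*21*(116 - 1*21)/(-35 + 21) + 323076 = (1/81)*21*(116 - 21)/(-14) + 323076 = (1/81)*21*(-1/14)*95 + 323076 = -95/54 + 323076 = 17446009/54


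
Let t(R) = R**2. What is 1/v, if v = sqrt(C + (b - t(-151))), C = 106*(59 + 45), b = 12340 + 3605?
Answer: sqrt(1042)/2084 ≈ 0.015489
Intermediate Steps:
b = 15945
C = 11024 (C = 106*104 = 11024)
v = 2*sqrt(1042) (v = sqrt(11024 + (15945 - 1*(-151)**2)) = sqrt(11024 + (15945 - 1*22801)) = sqrt(11024 + (15945 - 22801)) = sqrt(11024 - 6856) = sqrt(4168) = 2*sqrt(1042) ≈ 64.560)
1/v = 1/(2*sqrt(1042)) = sqrt(1042)/2084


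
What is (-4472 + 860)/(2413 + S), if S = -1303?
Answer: -602/185 ≈ -3.2541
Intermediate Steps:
(-4472 + 860)/(2413 + S) = (-4472 + 860)/(2413 - 1303) = -3612/1110 = -3612*1/1110 = -602/185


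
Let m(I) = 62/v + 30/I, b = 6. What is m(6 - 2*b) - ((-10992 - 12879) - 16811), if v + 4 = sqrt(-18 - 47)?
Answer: 3294589/81 - 62*I*sqrt(65)/81 ≈ 40674.0 - 6.1711*I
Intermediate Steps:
v = -4 + I*sqrt(65) (v = -4 + sqrt(-18 - 47) = -4 + sqrt(-65) = -4 + I*sqrt(65) ≈ -4.0 + 8.0623*I)
m(I) = 30/I + 62/(-4 + I*sqrt(65)) (m(I) = 62/(-4 + I*sqrt(65)) + 30/I = 30/I + 62/(-4 + I*sqrt(65)))
m(6 - 2*b) - ((-10992 - 12879) - 16811) = (-62/(4 - I*sqrt(65)) + 30/(6 - 2*6)) - ((-10992 - 12879) - 16811) = (-62/(4 - I*sqrt(65)) + 30/(6 - 12)) - (-23871 - 16811) = (-62/(4 - I*sqrt(65)) + 30/(-6)) - 1*(-40682) = (-62/(4 - I*sqrt(65)) + 30*(-1/6)) + 40682 = (-62/(4 - I*sqrt(65)) - 5) + 40682 = (-5 - 62/(4 - I*sqrt(65))) + 40682 = 40677 - 62/(4 - I*sqrt(65))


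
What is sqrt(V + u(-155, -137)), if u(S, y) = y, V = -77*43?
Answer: 2*I*sqrt(862) ≈ 58.72*I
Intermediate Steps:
V = -3311
sqrt(V + u(-155, -137)) = sqrt(-3311 - 137) = sqrt(-3448) = 2*I*sqrt(862)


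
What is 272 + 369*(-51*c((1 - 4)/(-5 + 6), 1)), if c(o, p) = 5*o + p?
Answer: 263738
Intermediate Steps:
c(o, p) = p + 5*o
272 + 369*(-51*c((1 - 4)/(-5 + 6), 1)) = 272 + 369*(-51*(1 + 5*((1 - 4)/(-5 + 6)))) = 272 + 369*(-51*(1 + 5*(-3/1))) = 272 + 369*(-51*(1 + 5*(-3*1))) = 272 + 369*(-51*(1 + 5*(-3))) = 272 + 369*(-51*(1 - 15)) = 272 + 369*(-51*(-14)) = 272 + 369*714 = 272 + 263466 = 263738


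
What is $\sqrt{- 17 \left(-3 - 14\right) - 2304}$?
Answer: $i \sqrt{2015} \approx 44.889 i$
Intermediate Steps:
$\sqrt{- 17 \left(-3 - 14\right) - 2304} = \sqrt{\left(-17\right) \left(-17\right) - 2304} = \sqrt{289 - 2304} = \sqrt{-2015} = i \sqrt{2015}$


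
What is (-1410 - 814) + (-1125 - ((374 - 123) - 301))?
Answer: -3299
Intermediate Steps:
(-1410 - 814) + (-1125 - ((374 - 123) - 301)) = -2224 + (-1125 - (251 - 301)) = -2224 + (-1125 - 1*(-50)) = -2224 + (-1125 + 50) = -2224 - 1075 = -3299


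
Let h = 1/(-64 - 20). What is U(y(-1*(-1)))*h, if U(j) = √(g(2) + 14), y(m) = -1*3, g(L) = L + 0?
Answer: -1/21 ≈ -0.047619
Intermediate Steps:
g(L) = L
y(m) = -3
U(j) = 4 (U(j) = √(2 + 14) = √16 = 4)
h = -1/84 (h = 1/(-84) = -1/84 ≈ -0.011905)
U(y(-1*(-1)))*h = 4*(-1/84) = -1/21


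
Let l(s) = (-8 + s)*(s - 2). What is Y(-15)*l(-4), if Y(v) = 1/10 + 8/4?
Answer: 756/5 ≈ 151.20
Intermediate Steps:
l(s) = (-8 + s)*(-2 + s)
Y(v) = 21/10 (Y(v) = 1*(⅒) + 8*(¼) = ⅒ + 2 = 21/10)
Y(-15)*l(-4) = 21*(16 + (-4)² - 10*(-4))/10 = 21*(16 + 16 + 40)/10 = (21/10)*72 = 756/5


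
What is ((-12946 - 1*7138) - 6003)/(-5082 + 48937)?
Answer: -26087/43855 ≈ -0.59485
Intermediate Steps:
((-12946 - 1*7138) - 6003)/(-5082 + 48937) = ((-12946 - 7138) - 6003)/43855 = (-20084 - 6003)*(1/43855) = -26087*1/43855 = -26087/43855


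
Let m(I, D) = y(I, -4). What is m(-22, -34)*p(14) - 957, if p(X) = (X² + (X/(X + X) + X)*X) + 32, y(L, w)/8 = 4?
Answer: 12835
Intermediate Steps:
y(L, w) = 32 (y(L, w) = 8*4 = 32)
p(X) = 32 + X² + X*(½ + X) (p(X) = (X² + (X/((2*X)) + X)*X) + 32 = (X² + (X*(1/(2*X)) + X)*X) + 32 = (X² + (½ + X)*X) + 32 = (X² + X*(½ + X)) + 32 = 32 + X² + X*(½ + X))
m(I, D) = 32
m(-22, -34)*p(14) - 957 = 32*(32 + (½)*14 + 2*14²) - 957 = 32*(32 + 7 + 2*196) - 957 = 32*(32 + 7 + 392) - 957 = 32*431 - 957 = 13792 - 957 = 12835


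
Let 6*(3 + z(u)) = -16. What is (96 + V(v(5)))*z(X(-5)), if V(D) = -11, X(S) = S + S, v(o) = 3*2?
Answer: -1445/3 ≈ -481.67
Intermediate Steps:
v(o) = 6
X(S) = 2*S
z(u) = -17/3 (z(u) = -3 + (⅙)*(-16) = -3 - 8/3 = -17/3)
(96 + V(v(5)))*z(X(-5)) = (96 - 11)*(-17/3) = 85*(-17/3) = -1445/3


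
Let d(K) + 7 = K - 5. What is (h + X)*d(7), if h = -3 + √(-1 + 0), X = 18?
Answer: -75 - 5*I ≈ -75.0 - 5.0*I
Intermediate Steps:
d(K) = -12 + K (d(K) = -7 + (K - 5) = -7 + (-5 + K) = -12 + K)
h = -3 + I (h = -3 + √(-1) = -3 + I ≈ -3.0 + 1.0*I)
(h + X)*d(7) = ((-3 + I) + 18)*(-12 + 7) = (15 + I)*(-5) = -75 - 5*I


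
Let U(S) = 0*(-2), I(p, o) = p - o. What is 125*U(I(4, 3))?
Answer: 0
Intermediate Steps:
U(S) = 0
125*U(I(4, 3)) = 125*0 = 0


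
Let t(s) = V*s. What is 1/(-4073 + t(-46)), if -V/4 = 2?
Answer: -1/3705 ≈ -0.00026991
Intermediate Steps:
V = -8 (V = -4*2 = -8)
t(s) = -8*s
1/(-4073 + t(-46)) = 1/(-4073 - 8*(-46)) = 1/(-4073 + 368) = 1/(-3705) = -1/3705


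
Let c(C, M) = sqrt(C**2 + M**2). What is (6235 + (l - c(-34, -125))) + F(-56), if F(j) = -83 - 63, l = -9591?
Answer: -3502 - sqrt(16781) ≈ -3631.5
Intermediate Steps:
F(j) = -146
(6235 + (l - c(-34, -125))) + F(-56) = (6235 + (-9591 - sqrt((-34)**2 + (-125)**2))) - 146 = (6235 + (-9591 - sqrt(1156 + 15625))) - 146 = (6235 + (-9591 - sqrt(16781))) - 146 = (-3356 - sqrt(16781)) - 146 = -3502 - sqrt(16781)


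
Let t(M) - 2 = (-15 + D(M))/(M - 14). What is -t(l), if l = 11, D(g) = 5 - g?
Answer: -9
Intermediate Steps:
t(M) = 2 + (-10 - M)/(-14 + M) (t(M) = 2 + (-15 + (5 - M))/(M - 14) = 2 + (-10 - M)/(-14 + M))
-t(l) = -(-38 + 11)/(-14 + 11) = -(-27)/(-3) = -(-1)*(-27)/3 = -1*9 = -9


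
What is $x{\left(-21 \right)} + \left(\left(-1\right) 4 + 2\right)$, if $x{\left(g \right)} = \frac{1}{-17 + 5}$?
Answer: $- \frac{25}{12} \approx -2.0833$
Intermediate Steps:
$x{\left(g \right)} = - \frac{1}{12}$ ($x{\left(g \right)} = \frac{1}{-12} = - \frac{1}{12}$)
$x{\left(-21 \right)} + \left(\left(-1\right) 4 + 2\right) = - \frac{1}{12} + \left(\left(-1\right) 4 + 2\right) = - \frac{1}{12} + \left(-4 + 2\right) = - \frac{1}{12} - 2 = - \frac{25}{12}$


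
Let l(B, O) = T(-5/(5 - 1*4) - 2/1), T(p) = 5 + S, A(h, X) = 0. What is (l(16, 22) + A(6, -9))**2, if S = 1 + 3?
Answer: 81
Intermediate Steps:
S = 4
T(p) = 9 (T(p) = 5 + 4 = 9)
l(B, O) = 9
(l(16, 22) + A(6, -9))**2 = (9 + 0)**2 = 9**2 = 81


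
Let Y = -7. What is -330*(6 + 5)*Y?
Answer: 25410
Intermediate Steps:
-330*(6 + 5)*Y = -330*(6 + 5)*(-7) = -3630*(-7) = -330*(-77) = 25410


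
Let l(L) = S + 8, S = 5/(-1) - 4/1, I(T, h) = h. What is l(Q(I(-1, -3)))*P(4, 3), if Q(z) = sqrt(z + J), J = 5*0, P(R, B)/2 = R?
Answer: -8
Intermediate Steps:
P(R, B) = 2*R
J = 0
S = -9 (S = 5*(-1) - 4*1 = -5 - 4 = -9)
Q(z) = sqrt(z) (Q(z) = sqrt(z + 0) = sqrt(z))
l(L) = -1 (l(L) = -9 + 8 = -1)
l(Q(I(-1, -3)))*P(4, 3) = -2*4 = -1*8 = -8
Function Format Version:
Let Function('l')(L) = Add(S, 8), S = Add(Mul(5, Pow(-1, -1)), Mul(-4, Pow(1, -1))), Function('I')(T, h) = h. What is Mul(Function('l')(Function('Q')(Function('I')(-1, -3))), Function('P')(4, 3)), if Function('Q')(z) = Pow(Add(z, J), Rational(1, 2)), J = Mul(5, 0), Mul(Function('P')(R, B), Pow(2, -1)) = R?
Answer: -8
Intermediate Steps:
Function('P')(R, B) = Mul(2, R)
J = 0
S = -9 (S = Add(Mul(5, -1), Mul(-4, 1)) = Add(-5, -4) = -9)
Function('Q')(z) = Pow(z, Rational(1, 2)) (Function('Q')(z) = Pow(Add(z, 0), Rational(1, 2)) = Pow(z, Rational(1, 2)))
Function('l')(L) = -1 (Function('l')(L) = Add(-9, 8) = -1)
Mul(Function('l')(Function('Q')(Function('I')(-1, -3))), Function('P')(4, 3)) = Mul(-1, Mul(2, 4)) = Mul(-1, 8) = -8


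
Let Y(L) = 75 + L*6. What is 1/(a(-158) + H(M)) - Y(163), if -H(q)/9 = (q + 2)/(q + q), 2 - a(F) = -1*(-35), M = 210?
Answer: -1383677/1314 ≈ -1053.0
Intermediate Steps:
a(F) = -33 (a(F) = 2 - (-1)*(-35) = 2 - 1*35 = 2 - 35 = -33)
H(q) = -9*(2 + q)/(2*q) (H(q) = -9*(q + 2)/(q + q) = -9*(2 + q)/(2*q))
Y(L) = 75 + 6*L
1/(a(-158) + H(M)) - Y(163) = 1/(-33 + (-9/2 - 9/210)) - (75 + 6*163) = 1/(-33 + (-9/2 - 9*1/210)) - (75 + 978) = 1/(-33 + (-9/2 - 3/70)) - 1*1053 = 1/(-33 - 159/35) - 1053 = 1/(-1314/35) - 1053 = -35/1314 - 1053 = -1383677/1314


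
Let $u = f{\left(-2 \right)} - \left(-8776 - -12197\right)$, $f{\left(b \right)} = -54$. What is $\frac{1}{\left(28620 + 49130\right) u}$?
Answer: $- \frac{1}{270181250} \approx -3.7012 \cdot 10^{-9}$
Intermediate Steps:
$u = -3475$ ($u = -54 - \left(-8776 - -12197\right) = -54 - \left(-8776 + 12197\right) = -54 - 3421 = -3475$)
$\frac{1}{\left(28620 + 49130\right) u} = \frac{1}{\left(28620 + 49130\right) \left(-3475\right)} = \frac{1}{77750} \left(- \frac{1}{3475}\right) = - \frac{1}{270181250}$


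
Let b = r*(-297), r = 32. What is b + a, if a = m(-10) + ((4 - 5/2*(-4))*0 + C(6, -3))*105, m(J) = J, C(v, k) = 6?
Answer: -8884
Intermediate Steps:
a = 620 (a = -10 + ((4 - 5/2*(-4))*0 + 6)*105 = -10 + ((4 + 10)*0 + 6)*105 = -10 + (14*0 + 6)*105 = -10 + (0 + 6)*105 = -10 + 6*105 = -10 + 630 = 620)
b = -9504 (b = 32*(-297) = -9504)
b + a = -9504 + 620 = -8884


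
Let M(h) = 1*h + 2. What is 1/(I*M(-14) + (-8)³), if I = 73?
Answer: -1/1388 ≈ -0.00072046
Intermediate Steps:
M(h) = 2 + h (M(h) = h + 2 = 2 + h)
1/(I*M(-14) + (-8)³) = 1/(73*(2 - 14) + (-8)³) = 1/(73*(-12) - 512) = 1/(-876 - 512) = 1/(-1388) = -1/1388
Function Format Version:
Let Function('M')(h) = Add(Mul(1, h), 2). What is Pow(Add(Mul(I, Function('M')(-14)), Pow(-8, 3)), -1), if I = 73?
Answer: Rational(-1, 1388) ≈ -0.00072046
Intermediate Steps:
Function('M')(h) = Add(2, h) (Function('M')(h) = Add(h, 2) = Add(2, h))
Pow(Add(Mul(I, Function('M')(-14)), Pow(-8, 3)), -1) = Pow(Add(Mul(73, Add(2, -14)), Pow(-8, 3)), -1) = Pow(Add(Mul(73, -12), -512), -1) = Pow(Add(-876, -512), -1) = Pow(-1388, -1) = Rational(-1, 1388)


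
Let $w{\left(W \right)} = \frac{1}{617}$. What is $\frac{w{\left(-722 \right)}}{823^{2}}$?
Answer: $\frac{1}{417911993} \approx 2.3928 \cdot 10^{-9}$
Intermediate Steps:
$w{\left(W \right)} = \frac{1}{617}$
$\frac{w{\left(-722 \right)}}{823^{2}} = \frac{1}{617 \cdot 823^{2}} = \frac{1}{617 \cdot 677329} = \frac{1}{617} \cdot \frac{1}{677329} = \frac{1}{417911993}$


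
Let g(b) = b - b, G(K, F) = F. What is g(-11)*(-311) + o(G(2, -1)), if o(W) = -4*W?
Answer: 4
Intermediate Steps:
g(b) = 0
g(-11)*(-311) + o(G(2, -1)) = 0*(-311) - 4*(-1) = 0 + 4 = 4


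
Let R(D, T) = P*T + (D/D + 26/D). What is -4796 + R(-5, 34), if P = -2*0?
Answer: -24001/5 ≈ -4800.2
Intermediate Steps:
P = 0
R(D, T) = 1 + 26/D (R(D, T) = 0*T + (D/D + 26/D) = 0 + (1 + 26/D) = 1 + 26/D)
-4796 + R(-5, 34) = -4796 + (26 - 5)/(-5) = -4796 - 1/5*21 = -4796 - 21/5 = -24001/5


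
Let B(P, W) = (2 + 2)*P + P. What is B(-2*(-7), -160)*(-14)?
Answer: -980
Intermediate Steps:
B(P, W) = 5*P (B(P, W) = 4*P + P = 5*P)
B(-2*(-7), -160)*(-14) = (5*(-2*(-7)))*(-14) = (5*14)*(-14) = 70*(-14) = -980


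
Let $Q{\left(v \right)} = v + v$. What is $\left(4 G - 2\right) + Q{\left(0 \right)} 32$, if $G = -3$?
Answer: $-14$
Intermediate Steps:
$Q{\left(v \right)} = 2 v$
$\left(4 G - 2\right) + Q{\left(0 \right)} 32 = \left(4 \left(-3\right) - 2\right) + 2 \cdot 0 \cdot 32 = \left(-12 - 2\right) + 0 \cdot 32 = -14 + 0 = -14$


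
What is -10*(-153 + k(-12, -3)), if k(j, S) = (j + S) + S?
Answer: 1710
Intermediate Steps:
k(j, S) = j + 2*S (k(j, S) = (S + j) + S = j + 2*S)
-10*(-153 + k(-12, -3)) = -10*(-153 + (-12 + 2*(-3))) = -10*(-153 + (-12 - 6)) = -10*(-153 - 18) = -10*(-171) = 1710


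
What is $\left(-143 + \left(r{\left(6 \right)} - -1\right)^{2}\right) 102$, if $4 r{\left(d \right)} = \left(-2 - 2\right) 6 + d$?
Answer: $- \frac{26673}{2} \approx -13337.0$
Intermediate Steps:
$r{\left(d \right)} = -6 + \frac{d}{4}$ ($r{\left(d \right)} = \frac{\left(-2 - 2\right) 6 + d}{4} = \frac{\left(-4\right) 6 + d}{4} = \frac{-24 + d}{4} = -6 + \frac{d}{4}$)
$\left(-143 + \left(r{\left(6 \right)} - -1\right)^{2}\right) 102 = \left(-143 + \left(\left(-6 + \frac{1}{4} \cdot 6\right) - -1\right)^{2}\right) 102 = \left(-143 + \left(\left(-6 + \frac{3}{2}\right) + \left(-3 + 4\right)\right)^{2}\right) 102 = \left(-143 + \left(- \frac{9}{2} + 1\right)^{2}\right) 102 = \left(-143 + \left(- \frac{7}{2}\right)^{2}\right) 102 = \left(-143 + \frac{49}{4}\right) 102 = \left(- \frac{523}{4}\right) 102 = - \frac{26673}{2}$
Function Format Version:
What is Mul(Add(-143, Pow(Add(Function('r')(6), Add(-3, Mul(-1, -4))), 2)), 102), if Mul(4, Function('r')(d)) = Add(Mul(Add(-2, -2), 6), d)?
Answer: Rational(-26673, 2) ≈ -13337.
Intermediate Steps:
Function('r')(d) = Add(-6, Mul(Rational(1, 4), d)) (Function('r')(d) = Mul(Rational(1, 4), Add(Mul(Add(-2, -2), 6), d)) = Mul(Rational(1, 4), Add(Mul(-4, 6), d)) = Mul(Rational(1, 4), Add(-24, d)) = Add(-6, Mul(Rational(1, 4), d)))
Mul(Add(-143, Pow(Add(Function('r')(6), Add(-3, Mul(-1, -4))), 2)), 102) = Mul(Add(-143, Pow(Add(Add(-6, Mul(Rational(1, 4), 6)), Add(-3, Mul(-1, -4))), 2)), 102) = Mul(Add(-143, Pow(Add(Add(-6, Rational(3, 2)), Add(-3, 4)), 2)), 102) = Mul(Add(-143, Pow(Add(Rational(-9, 2), 1), 2)), 102) = Mul(Add(-143, Pow(Rational(-7, 2), 2)), 102) = Mul(Add(-143, Rational(49, 4)), 102) = Mul(Rational(-523, 4), 102) = Rational(-26673, 2)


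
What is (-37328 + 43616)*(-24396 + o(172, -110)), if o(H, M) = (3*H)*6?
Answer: -133934400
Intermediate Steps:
o(H, M) = 18*H
(-37328 + 43616)*(-24396 + o(172, -110)) = (-37328 + 43616)*(-24396 + 18*172) = 6288*(-24396 + 3096) = 6288*(-21300) = -133934400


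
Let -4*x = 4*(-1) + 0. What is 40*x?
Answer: 40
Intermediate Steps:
x = 1 (x = -(4*(-1) + 0)/4 = -(-4 + 0)/4 = -¼*(-4) = 1)
40*x = 40*1 = 40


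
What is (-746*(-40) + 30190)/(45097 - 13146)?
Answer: 60030/31951 ≈ 1.8788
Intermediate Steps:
(-746*(-40) + 30190)/(45097 - 13146) = (29840 + 30190)/31951 = 60030*(1/31951) = 60030/31951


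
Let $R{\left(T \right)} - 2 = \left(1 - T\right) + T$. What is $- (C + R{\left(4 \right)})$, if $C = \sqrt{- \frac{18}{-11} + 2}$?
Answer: $-3 - \frac{2 \sqrt{110}}{11} \approx -4.9069$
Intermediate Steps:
$R{\left(T \right)} = 3$ ($R{\left(T \right)} = 2 + \left(\left(1 - T\right) + T\right) = 2 + 1 = 3$)
$C = \frac{2 \sqrt{110}}{11}$ ($C = \sqrt{\left(-18\right) \left(- \frac{1}{11}\right) + 2} = \sqrt{\frac{18}{11} + 2} = \sqrt{\frac{40}{11}} = \frac{2 \sqrt{110}}{11} \approx 1.9069$)
$- (C + R{\left(4 \right)}) = - (\frac{2 \sqrt{110}}{11} + 3) = - (3 + \frac{2 \sqrt{110}}{11}) = -3 - \frac{2 \sqrt{110}}{11}$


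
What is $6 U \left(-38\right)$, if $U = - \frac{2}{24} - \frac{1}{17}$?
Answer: $\frac{551}{17} \approx 32.412$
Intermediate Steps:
$U = - \frac{29}{204}$ ($U = \left(-2\right) \frac{1}{24} - \frac{1}{17} = - \frac{1}{12} - \frac{1}{17} = - \frac{29}{204} \approx -0.14216$)
$6 U \left(-38\right) = 6 \left(- \frac{29}{204}\right) \left(-38\right) = \left(- \frac{29}{34}\right) \left(-38\right) = \frac{551}{17}$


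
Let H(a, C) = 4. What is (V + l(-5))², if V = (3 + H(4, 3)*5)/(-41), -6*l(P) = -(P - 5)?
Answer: 75076/15129 ≈ 4.9624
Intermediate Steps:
l(P) = -⅚ + P/6 (l(P) = -(-1)*(P - 5)/6 = -(-1)*(-5 + P)/6 = -(5 - P)/6 = -⅚ + P/6)
V = -23/41 (V = (3 + 4*5)/(-41) = (3 + 20)*(-1/41) = 23*(-1/41) = -23/41 ≈ -0.56098)
(V + l(-5))² = (-23/41 + (-⅚ + (⅙)*(-5)))² = (-23/41 + (-⅚ - ⅚))² = (-23/41 - 5/3)² = (-274/123)² = 75076/15129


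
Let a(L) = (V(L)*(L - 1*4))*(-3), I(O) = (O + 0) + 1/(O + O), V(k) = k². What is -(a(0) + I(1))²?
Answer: -9/4 ≈ -2.2500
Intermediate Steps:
I(O) = O + 1/(2*O)
a(L) = -3*L²*(-4 + L) (a(L) = (L²*(L - 1*4))*(-3) = (L²*(L - 4))*(-3) = (L²*(-4 + L))*(-3) = -3*L²*(-4 + L))
-(a(0) + I(1))² = -(3*0²*(4 - 1*0) + (1 + (½)/1))² = -(3*0*(4 + 0) + (1 + (½)*1))² = -(3*0*4 + (1 + ½))² = -(0 + 3/2)² = -(3/2)² = -1*9/4 = -9/4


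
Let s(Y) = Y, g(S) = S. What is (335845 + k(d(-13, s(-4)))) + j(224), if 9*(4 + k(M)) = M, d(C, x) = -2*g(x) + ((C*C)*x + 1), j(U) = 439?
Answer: 3025853/9 ≈ 3.3621e+5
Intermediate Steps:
d(C, x) = 1 - 2*x + x*C² (d(C, x) = -2*x + ((C*C)*x + 1) = -2*x + (C²*x + 1) = -2*x + (x*C² + 1) = -2*x + (1 + x*C²) = 1 - 2*x + x*C²)
k(M) = -4 + M/9
(335845 + k(d(-13, s(-4)))) + j(224) = (335845 + (-4 + (1 - 2*(-4) - 4*(-13)²)/9)) + 439 = (335845 + (-4 + (1 + 8 - 4*169)/9)) + 439 = (335845 + (-4 + (1 + 8 - 676)/9)) + 439 = (335845 + (-4 + (⅑)*(-667))) + 439 = (335845 + (-4 - 667/9)) + 439 = (335845 - 703/9) + 439 = 3021902/9 + 439 = 3025853/9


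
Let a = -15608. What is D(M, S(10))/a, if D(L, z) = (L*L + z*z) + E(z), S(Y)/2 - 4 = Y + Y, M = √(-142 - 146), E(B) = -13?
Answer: -2003/15608 ≈ -0.12833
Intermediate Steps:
M = 12*I*√2 (M = √(-288) = 12*I*√2 ≈ 16.971*I)
S(Y) = 8 + 4*Y (S(Y) = 8 + 2*(Y + Y) = 8 + 2*(2*Y) = 8 + 4*Y)
D(L, z) = -13 + L² + z² (D(L, z) = (L*L + z*z) - 13 = (L² + z²) - 13 = -13 + L² + z²)
D(M, S(10))/a = (-13 + (12*I*√2)² + (8 + 4*10)²)/(-15608) = (-13 - 288 + (8 + 40)²)*(-1/15608) = (-13 - 288 + 48²)*(-1/15608) = (-13 - 288 + 2304)*(-1/15608) = 2003*(-1/15608) = -2003/15608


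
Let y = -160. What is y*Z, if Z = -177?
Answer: 28320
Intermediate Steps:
y*Z = -160*(-177) = 28320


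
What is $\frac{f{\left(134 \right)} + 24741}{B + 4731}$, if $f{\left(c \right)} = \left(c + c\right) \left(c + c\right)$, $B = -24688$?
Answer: $- \frac{13795}{2851} \approx -4.8387$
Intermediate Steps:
$f{\left(c \right)} = 4 c^{2}$ ($f{\left(c \right)} = 2 c 2 c = 4 c^{2}$)
$\frac{f{\left(134 \right)} + 24741}{B + 4731} = \frac{4 \cdot 134^{2} + 24741}{-24688 + 4731} = \frac{4 \cdot 17956 + 24741}{-19957} = \left(71824 + 24741\right) \left(- \frac{1}{19957}\right) = 96565 \left(- \frac{1}{19957}\right) = - \frac{13795}{2851}$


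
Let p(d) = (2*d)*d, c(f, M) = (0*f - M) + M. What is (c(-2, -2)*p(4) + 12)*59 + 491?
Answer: 1199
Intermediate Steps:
c(f, M) = 0 (c(f, M) = (0 - M) + M = -M + M = 0)
p(d) = 2*d**2
(c(-2, -2)*p(4) + 12)*59 + 491 = (0*(2*4**2) + 12)*59 + 491 = (0*(2*16) + 12)*59 + 491 = (0*32 + 12)*59 + 491 = (0 + 12)*59 + 491 = 12*59 + 491 = 708 + 491 = 1199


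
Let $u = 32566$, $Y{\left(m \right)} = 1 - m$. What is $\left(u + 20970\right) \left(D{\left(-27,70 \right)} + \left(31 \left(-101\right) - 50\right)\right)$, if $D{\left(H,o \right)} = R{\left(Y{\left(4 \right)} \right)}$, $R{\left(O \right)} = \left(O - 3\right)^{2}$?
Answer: $-168370720$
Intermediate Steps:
$R{\left(O \right)} = \left(-3 + O\right)^{2}$
$D{\left(H,o \right)} = 36$ ($D{\left(H,o \right)} = \left(-3 + \left(1 - 4\right)\right)^{2} = \left(-3 - 3\right)^{2} = \left(-6\right)^{2} = 36$)
$\left(u + 20970\right) \left(D{\left(-27,70 \right)} + \left(31 \left(-101\right) - 50\right)\right) = \left(32566 + 20970\right) \left(36 + \left(31 \left(-101\right) - 50\right)\right) = 53536 \left(36 - 3181\right) = 53536 \left(-3145\right) = -168370720$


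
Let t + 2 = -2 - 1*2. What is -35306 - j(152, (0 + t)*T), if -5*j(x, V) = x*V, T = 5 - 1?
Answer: -180178/5 ≈ -36036.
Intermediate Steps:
T = 4
t = -6 (t = -2 + (-2 - 1*2) = -2 + (-2 - 2) = -2 - 4 = -6)
j(x, V) = -V*x/5 (j(x, V) = -x*V/5 = -V*x/5)
-35306 - j(152, (0 + t)*T) = -35306 - (-1)*(0 - 6)*4*152/5 = -35306 - (-1)*(-6*4)*152/5 = -35306 - (-1)*(-24)*152/5 = -35306 - 1*3648/5 = -35306 - 3648/5 = -180178/5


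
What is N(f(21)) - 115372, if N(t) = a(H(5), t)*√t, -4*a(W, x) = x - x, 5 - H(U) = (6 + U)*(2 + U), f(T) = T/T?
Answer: -115372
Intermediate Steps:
f(T) = 1
H(U) = 5 - (2 + U)*(6 + U) (H(U) = 5 - (6 + U)*(2 + U) = 5 - (2 + U)*(6 + U))
a(W, x) = 0 (a(W, x) = -(x - x)/4 = -¼*0 = 0)
N(t) = 0 (N(t) = 0*√t = 0)
N(f(21)) - 115372 = 0 - 115372 = -115372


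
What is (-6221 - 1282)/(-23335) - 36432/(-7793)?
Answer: 908611599/181849655 ≈ 4.9965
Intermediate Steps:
(-6221 - 1282)/(-23335) - 36432/(-7793) = -7503*(-1/23335) - 36432*(-1/7793) = 7503/23335 + 36432/7793 = 908611599/181849655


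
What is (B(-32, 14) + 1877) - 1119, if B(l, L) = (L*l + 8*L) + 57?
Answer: 479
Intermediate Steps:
B(l, L) = 57 + 8*L + L*l (B(l, L) = (8*L + L*l) + 57 = 57 + 8*L + L*l)
(B(-32, 14) + 1877) - 1119 = ((57 + 8*14 + 14*(-32)) + 1877) - 1119 = ((57 + 112 - 448) + 1877) - 1119 = (-279 + 1877) - 1119 = 1598 - 1119 = 479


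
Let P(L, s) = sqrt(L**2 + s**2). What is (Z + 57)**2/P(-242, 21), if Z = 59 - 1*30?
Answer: 7396*sqrt(59005)/59005 ≈ 30.448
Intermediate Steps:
Z = 29 (Z = 59 - 30 = 29)
(Z + 57)**2/P(-242, 21) = (29 + 57)**2/(sqrt((-242)**2 + 21**2)) = 86**2/(sqrt(58564 + 441)) = 7396/(sqrt(59005)) = 7396*(sqrt(59005)/59005) = 7396*sqrt(59005)/59005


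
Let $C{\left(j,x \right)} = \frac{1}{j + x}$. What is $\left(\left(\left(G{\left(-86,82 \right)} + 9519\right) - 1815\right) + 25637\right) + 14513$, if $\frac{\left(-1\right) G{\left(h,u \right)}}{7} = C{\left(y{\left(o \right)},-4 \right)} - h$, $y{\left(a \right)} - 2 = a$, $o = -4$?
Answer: $\frac{283519}{6} \approx 47253.0$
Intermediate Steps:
$y{\left(a \right)} = 2 + a$
$G{\left(h,u \right)} = \frac{7}{6} + 7 h$ ($G{\left(h,u \right)} = - 7 \left(\frac{1}{\left(2 - 4\right) - 4} - h\right) = - 7 \left(\frac{1}{-2 - 4} - h\right) = - 7 \left(\frac{1}{-6} - h\right) = - 7 \left(- \frac{1}{6} - h\right) = \frac{7}{6} + 7 h$)
$\left(\left(\left(G{\left(-86,82 \right)} + 9519\right) - 1815\right) + 25637\right) + 14513 = \left(\left(\left(\left(\frac{7}{6} + 7 \left(-86\right)\right) + 9519\right) - 1815\right) + 25637\right) + 14513 = \left(\left(\left(\left(\frac{7}{6} - 602\right) + 9519\right) - 1815\right) + 25637\right) + 14513 = \left(\left(\left(- \frac{3605}{6} + 9519\right) - 1815\right) + 25637\right) + 14513 = \left(\left(\frac{53509}{6} - 1815\right) + 25637\right) + 14513 = \left(\frac{42619}{6} + 25637\right) + 14513 = \frac{196441}{6} + 14513 = \frac{283519}{6}$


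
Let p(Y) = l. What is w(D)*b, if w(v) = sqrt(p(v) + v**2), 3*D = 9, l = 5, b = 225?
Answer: 225*sqrt(14) ≈ 841.87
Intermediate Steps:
D = 3 (D = (1/3)*9 = 3)
p(Y) = 5
w(v) = sqrt(5 + v**2)
w(D)*b = sqrt(5 + 3**2)*225 = sqrt(5 + 9)*225 = sqrt(14)*225 = 225*sqrt(14)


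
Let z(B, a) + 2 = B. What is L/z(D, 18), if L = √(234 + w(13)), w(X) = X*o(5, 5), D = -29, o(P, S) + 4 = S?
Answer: -√247/31 ≈ -0.50698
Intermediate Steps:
o(P, S) = -4 + S
z(B, a) = -2 + B
w(X) = X (w(X) = X*(-4 + 5) = X*1 = X)
L = √247 (L = √(234 + 13) = √247 ≈ 15.716)
L/z(D, 18) = √247/(-2 - 29) = √247/(-31) = √247*(-1/31) = -√247/31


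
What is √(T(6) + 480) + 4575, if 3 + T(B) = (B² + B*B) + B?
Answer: 4575 + √555 ≈ 4598.6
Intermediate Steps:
T(B) = -3 + B + 2*B² (T(B) = -3 + ((B² + B*B) + B) = -3 + ((B² + B²) + B) = -3 + (2*B² + B) = -3 + (B + 2*B²) = -3 + B + 2*B²)
√(T(6) + 480) + 4575 = √((-3 + 6 + 2*6²) + 480) + 4575 = √((-3 + 6 + 2*36) + 480) + 4575 = √((-3 + 6 + 72) + 480) + 4575 = √(75 + 480) + 4575 = √555 + 4575 = 4575 + √555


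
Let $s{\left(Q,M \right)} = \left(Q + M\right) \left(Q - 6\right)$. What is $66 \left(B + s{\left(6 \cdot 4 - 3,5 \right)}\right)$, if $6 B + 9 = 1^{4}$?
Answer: $25652$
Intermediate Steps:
$B = - \frac{4}{3}$ ($B = - \frac{3}{2} + \frac{1^{4}}{6} = - \frac{3}{2} + \frac{1}{6} \cdot 1 = - \frac{3}{2} + \frac{1}{6} = - \frac{4}{3} \approx -1.3333$)
$s{\left(Q,M \right)} = \left(-6 + Q\right) \left(M + Q\right)$ ($s{\left(Q,M \right)} = \left(M + Q\right) \left(-6 + Q\right) = \left(-6 + Q\right) \left(M + Q\right)$)
$66 \left(B + s{\left(6 \cdot 4 - 3,5 \right)}\right) = 66 \left(- \frac{4}{3} + \left(\left(6 \cdot 4 - 3\right)^{2} - 30 - 6 \left(6 \cdot 4 - 3\right) + 5 \left(6 \cdot 4 - 3\right)\right)\right) = 66 \left(- \frac{4}{3} + \left(\left(24 - 3\right)^{2} - 30 - 6 \left(24 - 3\right) + 5 \left(24 - 3\right)\right)\right) = 66 \left(- \frac{4}{3} + \left(21^{2} - 30 - 126 + 5 \cdot 21\right)\right) = 66 \left(- \frac{4}{3} + \left(441 - 30 - 126 + 105\right)\right) = 66 \left(- \frac{4}{3} + 390\right) = 66 \cdot \frac{1166}{3} = 25652$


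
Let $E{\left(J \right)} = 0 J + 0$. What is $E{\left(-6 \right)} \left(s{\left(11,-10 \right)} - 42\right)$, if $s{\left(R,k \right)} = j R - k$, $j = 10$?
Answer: $0$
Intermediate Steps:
$s{\left(R,k \right)} = - k + 10 R$ ($s{\left(R,k \right)} = 10 R - k = - k + 10 R$)
$E{\left(J \right)} = 0$ ($E{\left(J \right)} = 0 + 0 = 0$)
$E{\left(-6 \right)} \left(s{\left(11,-10 \right)} - 42\right) = 0 \left(\left(\left(-1\right) \left(-10\right) + 10 \cdot 11\right) - 42\right) = 0 \left(\left(10 + 110\right) - 42\right) = 0 \left(120 - 42\right) = 0 \cdot 78 = 0$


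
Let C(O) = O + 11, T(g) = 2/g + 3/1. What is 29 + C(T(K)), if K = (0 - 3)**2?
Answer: 389/9 ≈ 43.222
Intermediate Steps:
K = 9 (K = (-3)**2 = 9)
T(g) = 3 + 2/g (T(g) = 2/g + 3*1 = 2/g + 3 = 3 + 2/g)
C(O) = 11 + O
29 + C(T(K)) = 29 + (11 + (3 + 2/9)) = 29 + (11 + 29/9) = 29 + 128/9 = 389/9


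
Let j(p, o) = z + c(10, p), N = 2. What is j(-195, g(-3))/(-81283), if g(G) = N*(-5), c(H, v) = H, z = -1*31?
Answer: 21/81283 ≈ 0.00025836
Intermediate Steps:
z = -31
g(G) = -10 (g(G) = 2*(-5) = -10)
j(p, o) = -21 (j(p, o) = -31 + 10 = -21)
j(-195, g(-3))/(-81283) = -21/(-81283) = -21*(-1/81283) = 21/81283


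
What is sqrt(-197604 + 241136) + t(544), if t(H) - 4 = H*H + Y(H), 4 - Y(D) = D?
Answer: 295400 + 2*sqrt(10883) ≈ 2.9561e+5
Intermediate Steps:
Y(D) = 4 - D
t(H) = 8 + H**2 - H (t(H) = 4 + (H*H + (4 - H)) = 4 + (H**2 + (4 - H)) = 4 + (4 + H**2 - H) = 8 + H**2 - H)
sqrt(-197604 + 241136) + t(544) = sqrt(-197604 + 241136) + (8 + 544**2 - 1*544) = sqrt(43532) + (8 + 295936 - 544) = 2*sqrt(10883) + 295400 = 295400 + 2*sqrt(10883)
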